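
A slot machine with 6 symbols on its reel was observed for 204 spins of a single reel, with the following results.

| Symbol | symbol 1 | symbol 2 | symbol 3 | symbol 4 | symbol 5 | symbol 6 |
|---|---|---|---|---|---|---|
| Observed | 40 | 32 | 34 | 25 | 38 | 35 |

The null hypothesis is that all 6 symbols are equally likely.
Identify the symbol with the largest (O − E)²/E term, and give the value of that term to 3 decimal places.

Under H₀ each category has probability 1/6, so each expected count is 204/6 = 34.
χ² = (40−34)²/34 + (32−34)²/34 + (34−34)²/34 + (25−34)²/34 + (38−34)²/34 + (35−34)²/34
   = 1.0588 + 0.1176 + 0.0000 + 2.3824 + 0.4706 + 0.0294
The largest term is for symbol 4: 2.382.

symbol 4, 2.382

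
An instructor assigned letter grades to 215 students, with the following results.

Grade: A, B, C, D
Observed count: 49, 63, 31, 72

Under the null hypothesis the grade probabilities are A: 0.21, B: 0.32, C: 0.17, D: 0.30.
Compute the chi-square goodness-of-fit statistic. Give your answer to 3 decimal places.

Expected counts E_i = n·p_i: 215×0.21 = 45.15, 215×0.32 = 68.8, 215×0.17 = 36.55, 215×0.30 = 64.5.
cat         O        E   (O−E)²/E
A          49    45.15     0.3283
B          63     68.8     0.4890
C          31    36.55     0.8427
D          72     64.5     0.8721
Sum = 2.532

2.532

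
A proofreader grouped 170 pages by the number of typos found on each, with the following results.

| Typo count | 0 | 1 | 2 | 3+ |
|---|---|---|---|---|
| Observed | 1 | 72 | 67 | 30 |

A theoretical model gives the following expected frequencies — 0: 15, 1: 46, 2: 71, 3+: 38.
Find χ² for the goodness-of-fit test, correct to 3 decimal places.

29.672

0: (1 − 15)²/15 = 196/15 = 13.0667
1: (72 − 46)²/46 = 676/46 = 14.6957
2: (67 − 71)²/71 = 16/71 = 0.2254
3+: (30 − 38)²/38 = 64/38 = 1.6842
Sum = 29.672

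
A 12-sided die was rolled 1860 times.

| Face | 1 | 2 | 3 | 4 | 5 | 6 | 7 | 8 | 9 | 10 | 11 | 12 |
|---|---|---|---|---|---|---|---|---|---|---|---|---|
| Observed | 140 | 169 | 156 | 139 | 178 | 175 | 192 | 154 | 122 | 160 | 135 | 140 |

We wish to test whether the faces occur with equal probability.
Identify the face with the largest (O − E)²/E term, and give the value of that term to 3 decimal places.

Under H₀ each category has probability 1/12, so each expected count is 1860/12 = 155.
cat         O        E   (O−E)²/E
1         140      155     1.4516
2         169      155     1.2645
3         156      155     0.0065
4         139      155     1.6516
5         178      155     3.4129
6         175      155     2.5806
7         192      155     8.8323
8         154      155     0.0065
9         122      155     7.0258
10        160      155     0.1613
11        135      155     2.5806
12        140      155     1.4516
The largest term is for 7: 8.832.

7, 8.832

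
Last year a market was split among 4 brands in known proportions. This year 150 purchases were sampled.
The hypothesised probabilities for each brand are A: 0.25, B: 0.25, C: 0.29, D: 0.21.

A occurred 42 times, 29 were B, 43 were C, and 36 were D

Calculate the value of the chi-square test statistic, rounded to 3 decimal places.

Expected counts E_i = n·p_i: 150×0.25 = 37.5, 150×0.25 = 37.5, 150×0.29 = 43.5, 150×0.21 = 31.5.
χ² = (42−37.5)²/37.5 + (29−37.5)²/37.5 + (43−43.5)²/43.5 + (36−31.5)²/31.5
   = 0.5400 + 1.9267 + 0.0057 + 0.6429
Sum = 3.115

3.115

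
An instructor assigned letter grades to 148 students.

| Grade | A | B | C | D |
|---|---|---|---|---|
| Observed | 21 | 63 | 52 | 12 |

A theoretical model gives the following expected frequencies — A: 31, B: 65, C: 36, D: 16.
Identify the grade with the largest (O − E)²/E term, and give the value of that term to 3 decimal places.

C, 7.111

χ² = (21−31)²/31 + (63−65)²/65 + (52−36)²/36 + (12−16)²/16
   = 3.2258 + 0.0615 + 7.1111 + 1.0000
The largest term is for C: 7.111.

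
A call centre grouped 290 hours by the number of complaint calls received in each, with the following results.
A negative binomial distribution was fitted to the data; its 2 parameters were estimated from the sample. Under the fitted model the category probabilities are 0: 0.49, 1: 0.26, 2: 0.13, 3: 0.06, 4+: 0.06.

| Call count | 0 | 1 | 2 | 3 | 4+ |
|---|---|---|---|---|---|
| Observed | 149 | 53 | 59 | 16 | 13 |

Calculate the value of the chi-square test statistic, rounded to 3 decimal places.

Expected counts E_i = n·p_i: 290×0.49 = 142.1, 290×0.26 = 75.4, 290×0.13 = 37.7, 290×0.06 = 17.4, 290×0.06 = 17.4.
cat         O        E   (O−E)²/E
0         149    142.1     0.3350
1          53     75.4     6.6546
2          59     37.7    12.0342
3          16     17.4     0.1126
4+         13     17.4     1.1126
Sum = 20.249

20.249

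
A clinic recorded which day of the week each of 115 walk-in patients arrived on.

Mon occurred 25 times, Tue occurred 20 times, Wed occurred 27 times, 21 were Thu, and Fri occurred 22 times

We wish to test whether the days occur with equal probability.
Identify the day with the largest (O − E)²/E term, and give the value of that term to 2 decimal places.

Under H₀ each category has probability 1/5, so each expected count is 115/5 = 23.
cat         O        E   (O−E)²/E
Mon        25       23      0.174
Tue        20       23      0.391
Wed        27       23      0.696
Thu        21       23      0.174
Fri        22       23      0.043
The largest term is for Wed: 0.70.

Wed, 0.70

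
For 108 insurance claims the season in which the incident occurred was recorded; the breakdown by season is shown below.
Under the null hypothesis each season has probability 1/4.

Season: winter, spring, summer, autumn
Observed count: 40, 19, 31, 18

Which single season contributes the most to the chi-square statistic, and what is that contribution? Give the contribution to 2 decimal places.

winter, 6.26

Under H₀ each category has probability 1/4, so each expected count is 108/4 = 27.
cat         O        E   (O−E)²/E
winter     40       27      6.259
spring     19       27      2.370
summer     31       27      0.593
autumn     18       27      3.000
The largest term is for winter: 6.26.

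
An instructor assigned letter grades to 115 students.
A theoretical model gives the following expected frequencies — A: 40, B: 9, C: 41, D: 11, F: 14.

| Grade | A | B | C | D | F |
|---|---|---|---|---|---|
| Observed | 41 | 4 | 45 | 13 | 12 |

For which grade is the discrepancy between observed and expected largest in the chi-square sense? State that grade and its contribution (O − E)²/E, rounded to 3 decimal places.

B, 2.778

cat         O        E   (O−E)²/E
A          41       40     0.0250
B           4        9     2.7778
C          45       41     0.3902
D          13       11     0.3636
F          12       14     0.2857
The largest term is for B: 2.778.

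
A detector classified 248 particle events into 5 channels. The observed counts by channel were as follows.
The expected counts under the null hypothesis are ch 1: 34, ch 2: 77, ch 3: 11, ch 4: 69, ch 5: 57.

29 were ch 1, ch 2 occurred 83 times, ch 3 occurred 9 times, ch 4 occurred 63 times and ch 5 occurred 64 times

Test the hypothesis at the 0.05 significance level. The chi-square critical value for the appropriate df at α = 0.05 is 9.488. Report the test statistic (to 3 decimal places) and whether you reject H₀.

ch 1: (29 − 34)²/34 = 25/34 = 0.7353
ch 2: (83 − 77)²/77 = 36/77 = 0.4675
ch 3: (9 − 11)²/11 = 4/11 = 0.3636
ch 4: (63 − 69)²/69 = 36/69 = 0.5217
ch 5: (64 − 57)²/57 = 49/57 = 0.8596
Sum = 2.948
df = 4. Since 2.948 < 9.488, we do not reject H₀.

2.948; do not reject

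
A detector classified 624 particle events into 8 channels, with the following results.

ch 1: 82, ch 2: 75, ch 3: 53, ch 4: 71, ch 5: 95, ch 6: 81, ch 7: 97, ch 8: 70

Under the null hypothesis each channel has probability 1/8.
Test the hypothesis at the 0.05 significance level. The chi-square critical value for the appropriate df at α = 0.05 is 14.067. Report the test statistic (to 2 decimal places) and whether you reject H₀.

Expected count for each of the 8 categories: 624/8 = 78.
χ² = (82−78)²/78 + (75−78)²/78 + (53−78)²/78 + (71−78)²/78 + (95−78)²/78 + (81−78)²/78 + (97−78)²/78 + (70−78)²/78
   = 0.205 + 0.115 + 8.013 + 0.628 + 3.705 + 0.115 + 4.628 + 0.821
Sum = 18.23
df = 7. Since 18.23 > 14.067, we reject H₀.

18.23; reject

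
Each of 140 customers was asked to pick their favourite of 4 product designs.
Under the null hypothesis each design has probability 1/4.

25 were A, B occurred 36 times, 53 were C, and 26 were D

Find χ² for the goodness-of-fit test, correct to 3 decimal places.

14.457

Expected count for each of the 4 categories: 140/4 = 35.
cat         O        E   (O−E)²/E
A          25       35     2.8571
B          36       35     0.0286
C          53       35     9.2571
D          26       35     2.3143
Sum = 14.457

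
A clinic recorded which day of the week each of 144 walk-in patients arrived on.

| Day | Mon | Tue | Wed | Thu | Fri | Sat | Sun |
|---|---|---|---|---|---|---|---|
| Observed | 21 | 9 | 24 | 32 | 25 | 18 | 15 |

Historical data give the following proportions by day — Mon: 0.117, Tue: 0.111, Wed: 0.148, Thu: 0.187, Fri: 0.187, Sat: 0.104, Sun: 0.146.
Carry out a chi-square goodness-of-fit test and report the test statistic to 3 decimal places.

7.844

Expected counts E_i = n·p_i: 144×0.117 = 16.848, 144×0.111 = 15.984, 144×0.148 = 21.312, 144×0.187 = 26.928, 144×0.187 = 26.928, 144×0.104 = 14.976, 144×0.146 = 21.024.
Mon: (21 − 16.848)²/16.848 = 17.239104/16.848 = 1.0232
Tue: (9 − 15.984)²/15.984 = 48.776256/15.984 = 3.0516
Wed: (24 − 21.312)²/21.312 = 7.225344/21.312 = 0.3390
Thu: (32 − 26.928)²/26.928 = 25.725184/26.928 = 0.9553
Fri: (25 − 26.928)²/26.928 = 3.717184/26.928 = 0.1380
Sat: (18 − 14.976)²/14.976 = 9.144576/14.976 = 0.6106
Sun: (15 − 21.024)²/21.024 = 36.288576/21.024 = 1.7261
Sum = 7.844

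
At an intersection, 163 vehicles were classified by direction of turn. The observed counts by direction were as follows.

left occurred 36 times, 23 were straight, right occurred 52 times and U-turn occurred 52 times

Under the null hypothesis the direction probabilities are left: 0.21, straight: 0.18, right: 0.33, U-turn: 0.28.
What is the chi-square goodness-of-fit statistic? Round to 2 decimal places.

2.41

Expected counts E_i = n·p_i: 163×0.21 = 34.23, 163×0.18 = 29.34, 163×0.33 = 53.79, 163×0.28 = 45.64.
cat           O        E   (O−E)²/E
left         36    34.23      0.092
straight     23    29.34      1.370
right        52    53.79      0.060
U-turn       52    45.64      0.886
Sum = 2.41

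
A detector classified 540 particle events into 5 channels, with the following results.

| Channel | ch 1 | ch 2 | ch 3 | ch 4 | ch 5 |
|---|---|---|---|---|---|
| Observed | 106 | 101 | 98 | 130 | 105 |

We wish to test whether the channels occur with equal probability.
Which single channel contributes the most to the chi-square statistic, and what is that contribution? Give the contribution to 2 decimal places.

Expected count for each of the 5 categories: 540/5 = 108.
ch 1: (106 − 108)²/108 = 4/108 = 0.037
ch 2: (101 − 108)²/108 = 49/108 = 0.454
ch 3: (98 − 108)²/108 = 100/108 = 0.926
ch 4: (130 − 108)²/108 = 484/108 = 4.481
ch 5: (105 − 108)²/108 = 9/108 = 0.083
The largest term is for ch 4: 4.48.

ch 4, 4.48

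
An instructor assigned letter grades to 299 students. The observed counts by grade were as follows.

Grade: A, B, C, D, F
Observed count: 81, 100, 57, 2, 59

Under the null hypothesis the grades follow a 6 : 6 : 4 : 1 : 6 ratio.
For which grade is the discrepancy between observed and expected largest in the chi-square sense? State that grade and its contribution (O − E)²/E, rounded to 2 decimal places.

D, 9.31

Ratio total = 23. Expected counts: 299×6/23 = 78, 299×6/23 = 78, 299×4/23 = 52, 299×1/23 = 13, 299×6/23 = 78.
χ² = (81−78)²/78 + (100−78)²/78 + (57−52)²/52 + (2−13)²/13 + (59−78)²/78
   = 0.115 + 6.205 + 0.481 + 9.308 + 4.628
The largest term is for D: 9.31.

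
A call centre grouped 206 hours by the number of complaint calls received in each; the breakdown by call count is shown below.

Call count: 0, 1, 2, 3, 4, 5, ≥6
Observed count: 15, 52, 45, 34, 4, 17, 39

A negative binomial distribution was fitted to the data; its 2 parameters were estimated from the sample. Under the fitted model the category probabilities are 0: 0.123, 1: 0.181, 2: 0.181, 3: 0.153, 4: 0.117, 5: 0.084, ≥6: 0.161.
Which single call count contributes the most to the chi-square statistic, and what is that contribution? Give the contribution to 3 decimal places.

4, 16.766

Expected counts E_i = n·p_i: 206×0.123 = 25.338, 206×0.181 = 37.286, 206×0.181 = 37.286, 206×0.153 = 31.518, 206×0.117 = 24.102, 206×0.084 = 17.304, 206×0.161 = 33.166.
cat         O        E   (O−E)²/E
0          15   25.338     4.2179
1          52   37.286     5.8065
2          45   37.286     1.5959
3          34   31.518     0.1955
4           4   24.102    16.7658
5          17   17.304     0.0053
≥6         39   33.166     1.0262
The largest term is for 4: 16.766.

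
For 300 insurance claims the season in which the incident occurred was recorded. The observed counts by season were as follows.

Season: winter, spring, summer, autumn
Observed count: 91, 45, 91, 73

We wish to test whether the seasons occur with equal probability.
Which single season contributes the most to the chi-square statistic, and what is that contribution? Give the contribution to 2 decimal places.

Under H₀ each category has probability 1/4, so each expected count is 300/4 = 75.
χ² = (91−75)²/75 + (45−75)²/75 + (91−75)²/75 + (73−75)²/75
   = 3.413 + 12.000 + 3.413 + 0.053
The largest term is for spring: 12.00.

spring, 12.00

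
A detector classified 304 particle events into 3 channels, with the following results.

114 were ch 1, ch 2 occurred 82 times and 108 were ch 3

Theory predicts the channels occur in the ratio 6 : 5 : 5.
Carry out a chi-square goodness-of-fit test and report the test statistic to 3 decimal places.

Ratio total = 16. Expected counts: 304×6/16 = 114, 304×5/16 = 95, 304×5/16 = 95.
ch 1: (114 − 114)²/114 = 0/114 = 0.0000
ch 2: (82 − 95)²/95 = 169/95 = 1.7789
ch 3: (108 − 95)²/95 = 169/95 = 1.7789
Sum = 3.558

3.558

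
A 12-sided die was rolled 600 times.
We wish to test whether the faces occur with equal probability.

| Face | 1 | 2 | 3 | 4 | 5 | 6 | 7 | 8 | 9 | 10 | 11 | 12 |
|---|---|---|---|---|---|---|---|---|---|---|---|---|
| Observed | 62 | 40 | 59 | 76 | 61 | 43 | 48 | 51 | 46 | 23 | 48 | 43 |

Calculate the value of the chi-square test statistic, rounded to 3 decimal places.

39.480

Expected count for each of the 12 categories: 600/12 = 50.
χ² = (62−50)²/50 + (40−50)²/50 + (59−50)²/50 + (76−50)²/50 + (61−50)²/50 + (43−50)²/50 + (48−50)²/50 + (51−50)²/50 + (46−50)²/50 + (23−50)²/50 + (48−50)²/50 + (43−50)²/50
   = 2.8800 + 2.0000 + 1.6200 + 13.5200 + 2.4200 + 0.9800 + 0.0800 + 0.0200 + 0.3200 + 14.5800 + 0.0800 + 0.9800
Sum = 39.480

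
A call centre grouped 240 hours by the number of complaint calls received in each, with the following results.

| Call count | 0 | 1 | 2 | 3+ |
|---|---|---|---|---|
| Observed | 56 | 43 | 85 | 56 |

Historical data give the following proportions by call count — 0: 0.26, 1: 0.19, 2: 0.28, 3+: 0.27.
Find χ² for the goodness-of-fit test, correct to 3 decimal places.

Expected counts E_i = n·p_i: 240×0.26 = 62.4, 240×0.19 = 45.6, 240×0.28 = 67.2, 240×0.27 = 64.8.
0: (56 − 62.4)²/62.4 = 40.96/62.4 = 0.6564
1: (43 − 45.6)²/45.6 = 6.76/45.6 = 0.1482
2: (85 − 67.2)²/67.2 = 316.84/67.2 = 4.7149
3+: (56 − 64.8)²/64.8 = 77.44/64.8 = 1.1951
Sum = 6.715

6.715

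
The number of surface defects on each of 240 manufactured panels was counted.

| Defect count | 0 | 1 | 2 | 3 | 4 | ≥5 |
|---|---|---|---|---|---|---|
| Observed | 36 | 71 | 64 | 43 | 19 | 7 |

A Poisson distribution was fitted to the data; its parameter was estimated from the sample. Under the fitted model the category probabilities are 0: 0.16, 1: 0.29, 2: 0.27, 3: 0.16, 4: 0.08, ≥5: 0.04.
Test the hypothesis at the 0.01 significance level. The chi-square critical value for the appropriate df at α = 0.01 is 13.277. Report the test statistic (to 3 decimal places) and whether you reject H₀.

Expected counts E_i = n·p_i: 240×0.16 = 38.4, 240×0.29 = 69.6, 240×0.27 = 64.8, 240×0.16 = 38.4, 240×0.08 = 19.2, 240×0.04 = 9.6.
χ² = (36−38.4)²/38.4 + (71−69.6)²/69.6 + (64−64.8)²/64.8 + (43−38.4)²/38.4 + (19−19.2)²/19.2 + (7−9.6)²/9.6
   = 0.1500 + 0.0282 + 0.0099 + 0.5510 + 0.0021 + 0.7042
Sum = 1.445
df = 4. Since 1.445 < 13.277, we do not reject H₀.

1.445; do not reject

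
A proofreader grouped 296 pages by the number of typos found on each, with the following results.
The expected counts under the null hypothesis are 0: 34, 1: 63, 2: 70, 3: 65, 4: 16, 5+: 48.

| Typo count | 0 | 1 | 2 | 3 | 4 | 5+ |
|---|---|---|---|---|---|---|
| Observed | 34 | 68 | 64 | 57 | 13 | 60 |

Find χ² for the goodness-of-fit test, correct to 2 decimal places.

5.46

cat         O        E   (O−E)²/E
0          34       34      0.000
1          68       63      0.397
2          64       70      0.514
3          57       65      0.985
4          13       16      0.563
5+         60       48      3.000
Sum = 5.46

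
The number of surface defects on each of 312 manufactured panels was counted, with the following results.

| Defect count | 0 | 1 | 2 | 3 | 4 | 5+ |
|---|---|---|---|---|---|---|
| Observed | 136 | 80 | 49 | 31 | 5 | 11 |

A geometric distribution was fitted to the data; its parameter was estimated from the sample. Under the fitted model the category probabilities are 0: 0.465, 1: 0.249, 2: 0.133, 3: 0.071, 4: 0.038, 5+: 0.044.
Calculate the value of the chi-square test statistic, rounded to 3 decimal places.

10.035

Expected counts E_i = n·p_i: 312×0.465 = 145.08, 312×0.249 = 77.688, 312×0.133 = 41.496, 312×0.071 = 22.152, 312×0.038 = 11.856, 312×0.044 = 13.728.
0: (136 − 145.08)²/145.08 = 82.4464/145.08 = 0.5683
1: (80 − 77.688)²/77.688 = 5.345344/77.688 = 0.0688
2: (49 − 41.496)²/41.496 = 56.310016/41.496 = 1.3570
3: (31 − 22.152)²/22.152 = 78.287104/22.152 = 3.5341
4: (5 − 11.856)²/11.856 = 47.004736/11.856 = 3.9646
5+: (11 − 13.728)²/13.728 = 7.441984/13.728 = 0.5421
Sum = 10.035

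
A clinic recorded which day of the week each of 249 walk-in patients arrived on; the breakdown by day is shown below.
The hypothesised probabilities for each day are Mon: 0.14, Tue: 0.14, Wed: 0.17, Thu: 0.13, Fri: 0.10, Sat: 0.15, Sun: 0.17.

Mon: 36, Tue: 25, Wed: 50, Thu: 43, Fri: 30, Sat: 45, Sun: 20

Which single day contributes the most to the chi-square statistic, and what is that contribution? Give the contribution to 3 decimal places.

Expected counts E_i = n·p_i: 249×0.14 = 34.86, 249×0.14 = 34.86, 249×0.17 = 42.33, 249×0.13 = 32.37, 249×0.10 = 24.9, 249×0.15 = 37.35, 249×0.17 = 42.33.
Mon: (36 − 34.86)²/34.86 = 1.2996/34.86 = 0.0373
Tue: (25 − 34.86)²/34.86 = 97.2196/34.86 = 2.7889
Wed: (50 − 42.33)²/42.33 = 58.8289/42.33 = 1.3898
Thu: (43 − 32.37)²/32.37 = 112.9969/32.37 = 3.4908
Fri: (30 − 24.9)²/24.9 = 26.01/24.9 = 1.0446
Sat: (45 − 37.35)²/37.35 = 58.5225/37.35 = 1.5669
Sun: (20 − 42.33)²/42.33 = 498.6289/42.33 = 11.7796
The largest term is for Sun: 11.780.

Sun, 11.780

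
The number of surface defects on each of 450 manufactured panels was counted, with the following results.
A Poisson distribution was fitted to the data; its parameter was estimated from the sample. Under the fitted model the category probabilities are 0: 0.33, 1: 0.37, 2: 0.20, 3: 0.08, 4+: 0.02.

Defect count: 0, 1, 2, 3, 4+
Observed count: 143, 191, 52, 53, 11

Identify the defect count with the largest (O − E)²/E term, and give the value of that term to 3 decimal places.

Expected counts E_i = n·p_i: 450×0.33 = 148.5, 450×0.37 = 166.5, 450×0.20 = 90, 450×0.08 = 36, 450×0.02 = 9.
cat         O        E   (O−E)²/E
0         143    148.5     0.2037
1         191    166.5     3.6051
2          52       90    16.0444
3          53       36     8.0278
4+         11        9     0.4444
The largest term is for 2: 16.044.

2, 16.044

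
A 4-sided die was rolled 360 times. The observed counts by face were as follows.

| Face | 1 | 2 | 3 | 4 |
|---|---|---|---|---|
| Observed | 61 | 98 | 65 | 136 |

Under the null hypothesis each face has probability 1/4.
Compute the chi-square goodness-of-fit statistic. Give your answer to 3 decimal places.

40.511

Expected count for each of the 4 categories: 360/4 = 90.
χ² = (61−90)²/90 + (98−90)²/90 + (65−90)²/90 + (136−90)²/90
   = 9.3444 + 0.7111 + 6.9444 + 23.5111
Sum = 40.511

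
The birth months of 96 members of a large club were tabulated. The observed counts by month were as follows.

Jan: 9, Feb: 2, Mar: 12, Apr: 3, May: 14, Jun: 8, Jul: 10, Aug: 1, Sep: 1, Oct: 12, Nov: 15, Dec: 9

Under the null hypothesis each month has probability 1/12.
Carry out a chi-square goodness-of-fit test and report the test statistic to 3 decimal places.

Under H₀ each category has probability 1/12, so each expected count is 96/12 = 8.
cat         O        E   (O−E)²/E
Jan         9        8     0.1250
Feb         2        8     4.5000
Mar        12        8     2.0000
Apr         3        8     3.1250
May        14        8     4.5000
Jun         8        8     0.0000
Jul        10        8     0.5000
Aug         1        8     6.1250
Sep         1        8     6.1250
Oct        12        8     2.0000
Nov        15        8     6.1250
Dec         9        8     0.1250
Sum = 35.250

35.250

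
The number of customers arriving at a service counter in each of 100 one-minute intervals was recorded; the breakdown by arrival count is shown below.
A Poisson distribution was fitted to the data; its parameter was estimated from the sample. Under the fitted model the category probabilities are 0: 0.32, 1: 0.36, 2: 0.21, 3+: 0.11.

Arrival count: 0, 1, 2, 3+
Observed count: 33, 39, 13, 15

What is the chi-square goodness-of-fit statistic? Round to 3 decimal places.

Expected counts E_i = n·p_i: 100×0.32 = 32, 100×0.36 = 36, 100×0.21 = 21, 100×0.11 = 11.
χ² = (33−32)²/32 + (39−36)²/36 + (13−21)²/21 + (15−11)²/11
   = 0.0313 + 0.2500 + 3.0476 + 1.4545
Sum = 4.783

4.783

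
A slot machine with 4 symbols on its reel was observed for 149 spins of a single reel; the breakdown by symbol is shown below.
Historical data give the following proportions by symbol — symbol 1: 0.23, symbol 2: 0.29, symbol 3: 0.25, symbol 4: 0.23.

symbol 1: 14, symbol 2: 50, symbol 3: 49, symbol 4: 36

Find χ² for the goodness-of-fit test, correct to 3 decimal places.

16.850

Expected counts E_i = n·p_i: 149×0.23 = 34.27, 149×0.29 = 43.21, 149×0.25 = 37.25, 149×0.23 = 34.27.
cat           O        E   (O−E)²/E
symbol 1     14    34.27    11.9893
symbol 2     50    43.21     1.0670
symbol 3     49    37.25     3.7064
symbol 4     36    34.27     0.0873
Sum = 16.850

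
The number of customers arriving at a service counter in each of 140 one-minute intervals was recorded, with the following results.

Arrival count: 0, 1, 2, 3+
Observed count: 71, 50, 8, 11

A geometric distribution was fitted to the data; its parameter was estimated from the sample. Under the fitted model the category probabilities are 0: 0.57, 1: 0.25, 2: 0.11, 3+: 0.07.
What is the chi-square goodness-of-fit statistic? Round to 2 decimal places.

Expected counts E_i = n·p_i: 140×0.57 = 79.8, 140×0.25 = 35, 140×0.11 = 15.4, 140×0.07 = 9.8.
0: (71 − 79.8)²/79.8 = 77.44/79.8 = 0.970
1: (50 − 35)²/35 = 225/35 = 6.429
2: (8 − 15.4)²/15.4 = 54.76/15.4 = 3.556
3+: (11 − 9.8)²/9.8 = 1.44/9.8 = 0.147
Sum = 11.10

11.10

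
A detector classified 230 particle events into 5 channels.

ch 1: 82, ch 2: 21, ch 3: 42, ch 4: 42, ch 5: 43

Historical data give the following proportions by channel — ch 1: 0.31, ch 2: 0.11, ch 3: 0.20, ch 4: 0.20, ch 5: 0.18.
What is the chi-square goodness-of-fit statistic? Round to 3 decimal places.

Expected counts E_i = n·p_i: 230×0.31 = 71.3, 230×0.11 = 25.3, 230×0.20 = 46, 230×0.20 = 46, 230×0.18 = 41.4.
cat         O        E   (O−E)²/E
ch 1       82     71.3     1.6058
ch 2       21     25.3     0.7308
ch 3       42       46     0.3478
ch 4       42       46     0.3478
ch 5       43     41.4     0.0618
Sum = 3.094

3.094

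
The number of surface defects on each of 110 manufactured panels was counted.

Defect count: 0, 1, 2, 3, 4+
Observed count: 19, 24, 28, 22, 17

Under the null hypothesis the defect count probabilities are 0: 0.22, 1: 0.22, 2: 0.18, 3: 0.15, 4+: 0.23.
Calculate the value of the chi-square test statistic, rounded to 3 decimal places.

9.071

Expected counts E_i = n·p_i: 110×0.22 = 24.2, 110×0.22 = 24.2, 110×0.18 = 19.8, 110×0.15 = 16.5, 110×0.23 = 25.3.
χ² = (19−24.2)²/24.2 + (24−24.2)²/24.2 + (28−19.8)²/19.8 + (22−16.5)²/16.5 + (17−25.3)²/25.3
   = 1.1174 + 0.0017 + 3.3960 + 1.8333 + 2.7229
Sum = 9.071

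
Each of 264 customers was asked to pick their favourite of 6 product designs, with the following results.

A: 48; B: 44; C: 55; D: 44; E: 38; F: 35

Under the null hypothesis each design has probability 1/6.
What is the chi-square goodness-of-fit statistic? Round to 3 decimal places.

Expected count for each of the 6 categories: 264/6 = 44.
A: (48 − 44)²/44 = 16/44 = 0.3636
B: (44 − 44)²/44 = 0/44 = 0.0000
C: (55 − 44)²/44 = 121/44 = 2.7500
D: (44 − 44)²/44 = 0/44 = 0.0000
E: (38 − 44)²/44 = 36/44 = 0.8182
F: (35 − 44)²/44 = 81/44 = 1.8409
Sum = 5.773

5.773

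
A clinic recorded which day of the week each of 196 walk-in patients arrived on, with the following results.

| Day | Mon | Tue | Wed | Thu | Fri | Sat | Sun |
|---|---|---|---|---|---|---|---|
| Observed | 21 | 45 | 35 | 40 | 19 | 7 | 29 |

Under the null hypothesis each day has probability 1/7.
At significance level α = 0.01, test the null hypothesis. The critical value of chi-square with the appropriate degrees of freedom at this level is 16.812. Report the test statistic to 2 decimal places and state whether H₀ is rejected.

37.64; reject

Expected count for each of the 7 categories: 196/7 = 28.
χ² = (21−28)²/28 + (45−28)²/28 + (35−28)²/28 + (40−28)²/28 + (19−28)²/28 + (7−28)²/28 + (29−28)²/28
   = 1.750 + 10.321 + 1.750 + 5.143 + 2.893 + 15.750 + 0.036
Sum = 37.64
df = 6. Since 37.64 > 16.812, we reject H₀.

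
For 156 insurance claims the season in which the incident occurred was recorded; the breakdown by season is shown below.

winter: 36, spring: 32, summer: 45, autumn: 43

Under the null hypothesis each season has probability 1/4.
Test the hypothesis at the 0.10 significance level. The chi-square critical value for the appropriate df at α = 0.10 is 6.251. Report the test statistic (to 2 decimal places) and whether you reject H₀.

Under H₀ each category has probability 1/4, so each expected count is 156/4 = 39.
winter: (36 − 39)²/39 = 9/39 = 0.231
spring: (32 − 39)²/39 = 49/39 = 1.256
summer: (45 − 39)²/39 = 36/39 = 0.923
autumn: (43 − 39)²/39 = 16/39 = 0.410
Sum = 2.82
df = 3. Since 2.82 < 6.251, we do not reject H₀.

2.82; do not reject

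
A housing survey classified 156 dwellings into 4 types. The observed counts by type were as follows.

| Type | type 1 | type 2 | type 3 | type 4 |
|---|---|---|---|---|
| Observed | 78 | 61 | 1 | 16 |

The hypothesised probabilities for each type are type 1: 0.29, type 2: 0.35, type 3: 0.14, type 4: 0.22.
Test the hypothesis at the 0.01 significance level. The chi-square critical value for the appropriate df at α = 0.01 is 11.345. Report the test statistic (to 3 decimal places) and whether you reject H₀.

Expected counts E_i = n·p_i: 156×0.29 = 45.24, 156×0.35 = 54.6, 156×0.14 = 21.84, 156×0.22 = 34.32.
type 1: (78 − 45.24)²/45.24 = 1073.2176/45.24 = 23.7228
type 2: (61 − 54.6)²/54.6 = 40.96/54.6 = 0.7502
type 3: (1 − 21.84)²/21.84 = 434.3056/21.84 = 19.8858
type 4: (16 − 34.32)²/34.32 = 335.6224/34.32 = 9.7792
Sum = 54.138
df = 3. Since 54.138 > 11.345, we reject H₀.

54.138; reject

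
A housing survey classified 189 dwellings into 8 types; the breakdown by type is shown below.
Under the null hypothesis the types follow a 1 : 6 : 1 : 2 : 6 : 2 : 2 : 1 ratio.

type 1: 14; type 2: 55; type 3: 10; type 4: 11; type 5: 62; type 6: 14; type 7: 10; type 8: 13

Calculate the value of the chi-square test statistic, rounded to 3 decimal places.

13.037

Ratio total = 21. Expected counts: 189×1/21 = 9, 189×6/21 = 54, 189×1/21 = 9, 189×2/21 = 18, 189×6/21 = 54, 189×2/21 = 18, 189×2/21 = 18, 189×1/21 = 9.
χ² = (14−9)²/9 + (55−54)²/54 + (10−9)²/9 + (11−18)²/18 + (62−54)²/54 + (14−18)²/18 + (10−18)²/18 + (13−9)²/9
   = 2.7778 + 0.0185 + 0.1111 + 2.7222 + 1.1852 + 0.8889 + 3.5556 + 1.7778
Sum = 13.037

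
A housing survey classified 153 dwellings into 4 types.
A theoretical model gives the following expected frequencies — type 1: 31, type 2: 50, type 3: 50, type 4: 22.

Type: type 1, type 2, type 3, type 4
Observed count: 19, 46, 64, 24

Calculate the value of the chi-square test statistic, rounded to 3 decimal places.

cat         O        E   (O−E)²/E
type 1     19       31     4.6452
type 2     46       50     0.3200
type 3     64       50     3.9200
type 4     24       22     0.1818
Sum = 9.067

9.067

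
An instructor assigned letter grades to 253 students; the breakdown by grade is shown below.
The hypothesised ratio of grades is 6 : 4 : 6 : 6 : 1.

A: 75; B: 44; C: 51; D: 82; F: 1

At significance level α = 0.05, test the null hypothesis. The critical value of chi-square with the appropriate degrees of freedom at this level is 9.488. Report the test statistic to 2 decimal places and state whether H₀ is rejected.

17.61; reject

Ratio total = 23. Expected counts: 253×6/23 = 66, 253×4/23 = 44, 253×6/23 = 66, 253×6/23 = 66, 253×1/23 = 11.
A: (75 − 66)²/66 = 81/66 = 1.227
B: (44 − 44)²/44 = 0/44 = 0.000
C: (51 − 66)²/66 = 225/66 = 3.409
D: (82 − 66)²/66 = 256/66 = 3.879
F: (1 − 11)²/11 = 100/11 = 9.091
Sum = 17.61
df = 4. Since 17.61 > 9.488, we reject H₀.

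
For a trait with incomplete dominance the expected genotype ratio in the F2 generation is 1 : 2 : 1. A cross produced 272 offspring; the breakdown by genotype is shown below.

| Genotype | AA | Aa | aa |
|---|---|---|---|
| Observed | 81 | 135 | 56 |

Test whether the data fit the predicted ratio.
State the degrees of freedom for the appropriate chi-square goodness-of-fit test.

There are k = 3 categories and no parameters were estimated from the data, so df = 3 − 1 = 2.

2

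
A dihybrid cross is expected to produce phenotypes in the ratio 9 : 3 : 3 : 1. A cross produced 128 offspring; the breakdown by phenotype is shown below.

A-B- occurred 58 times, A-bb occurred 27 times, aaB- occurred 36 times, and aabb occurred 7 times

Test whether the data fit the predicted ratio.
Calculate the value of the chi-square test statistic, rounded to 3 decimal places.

9.222

Ratio total = 16. Expected counts: 128×9/16 = 72, 128×3/16 = 24, 128×3/16 = 24, 128×1/16 = 8.
A-B-: (58 − 72)²/72 = 196/72 = 2.7222
A-bb: (27 − 24)²/24 = 9/24 = 0.3750
aaB-: (36 − 24)²/24 = 144/24 = 6.0000
aabb: (7 − 8)²/8 = 1/8 = 0.1250
Sum = 9.222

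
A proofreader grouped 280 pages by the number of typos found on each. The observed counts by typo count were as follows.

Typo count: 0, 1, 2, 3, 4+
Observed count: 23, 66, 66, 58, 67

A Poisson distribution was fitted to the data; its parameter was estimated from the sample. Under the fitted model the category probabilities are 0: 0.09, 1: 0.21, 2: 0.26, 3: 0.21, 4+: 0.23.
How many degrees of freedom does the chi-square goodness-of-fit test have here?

3

There are k = 5 categories and 1 parameter estimated from the data, so df = 5 − 1 − 1 = 3.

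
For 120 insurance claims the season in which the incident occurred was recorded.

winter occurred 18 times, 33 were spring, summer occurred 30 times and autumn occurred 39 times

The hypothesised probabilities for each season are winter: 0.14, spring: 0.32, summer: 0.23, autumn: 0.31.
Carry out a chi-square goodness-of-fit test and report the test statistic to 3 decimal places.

Expected counts E_i = n·p_i: 120×0.14 = 16.8, 120×0.32 = 38.4, 120×0.23 = 27.6, 120×0.31 = 37.2.
cat         O        E   (O−E)²/E
winter     18     16.8     0.0857
spring     33     38.4     0.7594
summer     30     27.6     0.2087
autumn     39     37.2     0.0871
Sum = 1.141

1.141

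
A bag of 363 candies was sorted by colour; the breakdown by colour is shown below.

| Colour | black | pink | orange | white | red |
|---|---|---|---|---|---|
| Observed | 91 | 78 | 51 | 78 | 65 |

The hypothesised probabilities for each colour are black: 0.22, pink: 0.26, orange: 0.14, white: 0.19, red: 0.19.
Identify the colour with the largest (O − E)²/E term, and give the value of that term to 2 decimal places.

Expected counts E_i = n·p_i: 363×0.22 = 79.86, 363×0.26 = 94.38, 363×0.14 = 50.82, 363×0.19 = 68.97, 363×0.19 = 68.97.
cat         O        E   (O−E)²/E
black      91    79.86      1.554
pink       78    94.38      2.843
orange     51    50.82      0.001
white      78    68.97      1.182
red        65    68.97      0.229
The largest term is for pink: 2.84.

pink, 2.84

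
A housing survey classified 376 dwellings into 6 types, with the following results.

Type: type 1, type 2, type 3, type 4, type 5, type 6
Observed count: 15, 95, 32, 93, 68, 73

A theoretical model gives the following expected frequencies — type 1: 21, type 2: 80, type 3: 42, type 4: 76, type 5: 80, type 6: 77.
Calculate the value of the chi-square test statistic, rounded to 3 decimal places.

12.718

χ² = (15−21)²/21 + (95−80)²/80 + (32−42)²/42 + (93−76)²/76 + (68−80)²/80 + (73−77)²/77
   = 1.7143 + 2.8125 + 2.3810 + 3.8026 + 1.8000 + 0.2078
Sum = 12.718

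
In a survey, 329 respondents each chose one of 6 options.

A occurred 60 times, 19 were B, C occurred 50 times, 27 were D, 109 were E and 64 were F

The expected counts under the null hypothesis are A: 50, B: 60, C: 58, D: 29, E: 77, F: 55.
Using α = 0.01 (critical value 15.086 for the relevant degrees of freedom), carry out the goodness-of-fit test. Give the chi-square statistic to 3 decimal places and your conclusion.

46.029; reject

χ² = (60−50)²/50 + (19−60)²/60 + (50−58)²/58 + (27−29)²/29 + (109−77)²/77 + (64−55)²/55
   = 2.0000 + 28.0167 + 1.1034 + 0.1379 + 13.2987 + 1.4727
Sum = 46.029
df = 5. Since 46.029 > 15.086, we reject H₀.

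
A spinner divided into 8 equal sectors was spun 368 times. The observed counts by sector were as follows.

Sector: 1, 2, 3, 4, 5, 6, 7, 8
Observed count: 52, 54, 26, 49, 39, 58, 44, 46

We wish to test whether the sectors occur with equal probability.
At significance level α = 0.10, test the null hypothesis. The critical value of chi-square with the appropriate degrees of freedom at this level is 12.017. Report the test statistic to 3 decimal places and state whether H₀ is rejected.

15.348; reject

Under H₀ each category has probability 1/8, so each expected count is 368/8 = 46.
χ² = (52−46)²/46 + (54−46)²/46 + (26−46)²/46 + (49−46)²/46 + (39−46)²/46 + (58−46)²/46 + (44−46)²/46 + (46−46)²/46
   = 0.7826 + 1.3913 + 8.6957 + 0.1957 + 1.0652 + 3.1304 + 0.0870 + 0.0000
Sum = 15.348
df = 7. Since 15.348 > 12.017, we reject H₀.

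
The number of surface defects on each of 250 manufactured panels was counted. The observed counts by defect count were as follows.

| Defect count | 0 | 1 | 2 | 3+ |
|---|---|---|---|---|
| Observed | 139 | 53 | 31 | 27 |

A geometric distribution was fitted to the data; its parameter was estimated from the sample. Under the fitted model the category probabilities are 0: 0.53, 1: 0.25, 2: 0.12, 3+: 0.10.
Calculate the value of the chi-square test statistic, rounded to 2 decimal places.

Expected counts E_i = n·p_i: 250×0.53 = 132.5, 250×0.25 = 62.5, 250×0.12 = 30, 250×0.10 = 25.
cat         O        E   (O−E)²/E
0         139    132.5      0.319
1          53     62.5      1.444
2          31       30      0.033
3+         27       25      0.160
Sum = 1.96

1.96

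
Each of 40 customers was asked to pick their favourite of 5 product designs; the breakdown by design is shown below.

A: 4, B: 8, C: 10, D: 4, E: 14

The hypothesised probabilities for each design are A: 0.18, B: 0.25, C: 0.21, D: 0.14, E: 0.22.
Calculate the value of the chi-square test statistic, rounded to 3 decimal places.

5.657

Expected counts E_i = n·p_i: 40×0.18 = 7.2, 40×0.25 = 10, 40×0.21 = 8.4, 40×0.14 = 5.6, 40×0.22 = 8.8.
χ² = (4−7.2)²/7.2 + (8−10)²/10 + (10−8.4)²/8.4 + (4−5.6)²/5.6 + (14−8.8)²/8.8
   = 1.4222 + 0.4000 + 0.3048 + 0.4571 + 3.0727
Sum = 5.657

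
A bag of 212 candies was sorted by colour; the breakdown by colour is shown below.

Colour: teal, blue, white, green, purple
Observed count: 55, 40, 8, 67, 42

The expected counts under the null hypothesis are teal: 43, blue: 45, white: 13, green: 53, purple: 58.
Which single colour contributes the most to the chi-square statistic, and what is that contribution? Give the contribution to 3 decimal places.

χ² = (55−43)²/43 + (40−45)²/45 + (8−13)²/13 + (67−53)²/53 + (42−58)²/58
   = 3.3488 + 0.5556 + 1.9231 + 3.6981 + 4.4138
The largest term is for purple: 4.414.

purple, 4.414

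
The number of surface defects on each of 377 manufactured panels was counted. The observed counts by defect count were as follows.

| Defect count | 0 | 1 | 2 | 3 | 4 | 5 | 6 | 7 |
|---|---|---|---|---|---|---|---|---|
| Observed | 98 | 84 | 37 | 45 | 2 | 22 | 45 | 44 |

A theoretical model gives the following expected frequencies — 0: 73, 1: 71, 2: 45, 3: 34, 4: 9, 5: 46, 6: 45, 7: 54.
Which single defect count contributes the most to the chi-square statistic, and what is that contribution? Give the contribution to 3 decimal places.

5, 12.522

cat         O        E   (O−E)²/E
0          98       73     8.5616
1          84       71     2.3803
2          37       45     1.4222
3          45       34     3.5588
4           2        9     5.4444
5          22       46    12.5217
6          45       45     0.0000
7          44       54     1.8519
The largest term is for 5: 12.522.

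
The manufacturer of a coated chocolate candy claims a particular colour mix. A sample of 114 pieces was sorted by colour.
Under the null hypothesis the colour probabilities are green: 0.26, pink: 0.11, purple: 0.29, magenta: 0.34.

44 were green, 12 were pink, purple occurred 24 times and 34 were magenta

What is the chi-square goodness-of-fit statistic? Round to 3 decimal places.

10.048

Expected counts E_i = n·p_i: 114×0.26 = 29.64, 114×0.11 = 12.54, 114×0.29 = 33.06, 114×0.34 = 38.76.
green: (44 − 29.64)²/29.64 = 206.2096/29.64 = 6.9571
pink: (12 − 12.54)²/12.54 = 0.2916/12.54 = 0.0233
purple: (24 − 33.06)²/33.06 = 82.0836/33.06 = 2.4829
magenta: (34 − 38.76)²/38.76 = 22.6576/38.76 = 0.5846
Sum = 10.048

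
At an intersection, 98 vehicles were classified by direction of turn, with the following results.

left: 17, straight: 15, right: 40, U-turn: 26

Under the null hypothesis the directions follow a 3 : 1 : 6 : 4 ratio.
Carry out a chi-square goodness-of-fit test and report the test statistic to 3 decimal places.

Ratio total = 14. Expected counts: 98×3/14 = 21, 98×1/14 = 7, 98×6/14 = 42, 98×4/14 = 28.
χ² = (17−21)²/21 + (15−7)²/7 + (40−42)²/42 + (26−28)²/28
   = 0.7619 + 9.1429 + 0.0952 + 0.1429
Sum = 10.143

10.143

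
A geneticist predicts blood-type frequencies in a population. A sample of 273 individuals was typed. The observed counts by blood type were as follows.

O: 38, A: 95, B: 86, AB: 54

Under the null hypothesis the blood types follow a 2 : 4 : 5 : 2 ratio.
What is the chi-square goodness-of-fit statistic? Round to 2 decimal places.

Ratio total = 13. Expected counts: 273×2/13 = 42, 273×4/13 = 84, 273×5/13 = 105, 273×2/13 = 42.
cat         O        E   (O−E)²/E
O          38       42      0.381
A          95       84      1.440
B          86      105      3.438
AB         54       42      3.429
Sum = 8.69

8.69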